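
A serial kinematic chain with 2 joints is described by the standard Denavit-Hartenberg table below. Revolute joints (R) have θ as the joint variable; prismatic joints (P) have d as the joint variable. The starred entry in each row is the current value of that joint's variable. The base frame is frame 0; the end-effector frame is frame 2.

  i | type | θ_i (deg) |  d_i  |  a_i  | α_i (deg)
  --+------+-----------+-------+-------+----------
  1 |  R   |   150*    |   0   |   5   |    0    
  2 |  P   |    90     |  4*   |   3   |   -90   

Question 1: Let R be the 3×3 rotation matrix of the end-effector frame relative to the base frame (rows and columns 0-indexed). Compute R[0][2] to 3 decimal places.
0.866

End-effector z-axis (col 2 of R) = (0.8660,-0.5000,0.0000)
R[0][2] = 0.8660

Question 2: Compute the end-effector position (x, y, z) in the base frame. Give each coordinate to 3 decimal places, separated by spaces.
after link 1: o_1 = (-4.3301, 2.5000, 0.0000)
after link 2: o_2 = (-5.8301, -0.0981, 4.0000)

-5.830 -0.098 4.000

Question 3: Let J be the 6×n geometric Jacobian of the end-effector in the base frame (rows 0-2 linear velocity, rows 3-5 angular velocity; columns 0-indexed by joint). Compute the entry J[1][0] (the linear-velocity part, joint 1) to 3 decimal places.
axis z_0 = ẑ; lever o_n−o_0 = (-5.8301,-0.0981,4.0000)
cross product → J_v[:, 0] = (0.0981,-5.8301,0.0000)
J_ω[:, 0] = z_0
entry J[1][0] = -5.8301

-5.830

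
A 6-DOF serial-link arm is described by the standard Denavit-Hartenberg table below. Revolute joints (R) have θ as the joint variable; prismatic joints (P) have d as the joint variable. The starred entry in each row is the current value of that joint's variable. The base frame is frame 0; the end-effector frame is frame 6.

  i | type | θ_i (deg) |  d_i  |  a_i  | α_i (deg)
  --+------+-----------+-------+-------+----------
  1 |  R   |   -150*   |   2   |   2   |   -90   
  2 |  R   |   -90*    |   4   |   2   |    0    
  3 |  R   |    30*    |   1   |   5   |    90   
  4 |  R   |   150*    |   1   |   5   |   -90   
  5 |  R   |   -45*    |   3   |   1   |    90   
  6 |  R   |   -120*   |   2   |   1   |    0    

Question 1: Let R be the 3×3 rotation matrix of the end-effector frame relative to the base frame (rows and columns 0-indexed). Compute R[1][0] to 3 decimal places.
End-effector x-axis (col 0 of R) = (-0.2986,-0.8343,0.4634)
R[1][0] = -0.8343

-0.834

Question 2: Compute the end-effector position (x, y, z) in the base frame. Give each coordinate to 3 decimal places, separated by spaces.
2.679 -4.367 5.835

after link 1: o_1 = (-1.7321, -1.0000, 2.0000)
after link 2: o_2 = (0.2679, -4.4641, 4.0000)
after link 3: o_3 = (-1.3971, -6.5801, 8.3301)
after link 4: o_4 = (2.4779, -7.2296, 5.0801)
after link 5: o_5 = (2.8006, -4.4516, 3.6043)
after link 6: o_6 = (2.6788, -4.3673, 5.8355)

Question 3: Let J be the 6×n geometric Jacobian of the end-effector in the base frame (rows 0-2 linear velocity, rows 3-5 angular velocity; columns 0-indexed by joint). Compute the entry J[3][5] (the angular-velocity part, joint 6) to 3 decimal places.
0.088

axis z_5 = (0.0884,0.4593,0.8839); lever o_n−o_5 = (-0.1219,0.0842,2.2312)
cross product → J_v[:, 5] = (0.9503,-0.3049,0.0634)
J_ω[:, 5] = z_5
entry J[3][5] = 0.0884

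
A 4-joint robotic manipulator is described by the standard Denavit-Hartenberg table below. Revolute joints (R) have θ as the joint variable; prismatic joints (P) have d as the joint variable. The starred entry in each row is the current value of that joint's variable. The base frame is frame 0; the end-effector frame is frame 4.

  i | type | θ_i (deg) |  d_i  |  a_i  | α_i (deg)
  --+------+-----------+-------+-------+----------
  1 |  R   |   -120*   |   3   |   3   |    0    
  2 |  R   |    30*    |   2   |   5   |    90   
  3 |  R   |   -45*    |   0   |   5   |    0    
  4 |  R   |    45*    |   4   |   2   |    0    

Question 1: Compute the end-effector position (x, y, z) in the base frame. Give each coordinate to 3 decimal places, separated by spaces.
after link 1: o_1 = (-1.5000, -2.5981, 3.0000)
after link 2: o_2 = (-1.5000, -7.5981, 5.0000)
after link 3: o_3 = (-1.5000, -11.1336, 1.4645)
after link 4: o_4 = (-5.5000, -13.1336, 1.4645)

-5.500 -13.134 1.464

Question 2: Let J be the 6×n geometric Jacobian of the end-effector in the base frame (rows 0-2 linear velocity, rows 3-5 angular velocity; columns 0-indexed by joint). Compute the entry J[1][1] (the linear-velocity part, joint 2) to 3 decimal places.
-4.000

axis z_1 = (0.0000,0.0000,1.0000); lever o_n−o_1 = (-4.0000,-10.5355,-1.5355)
cross product → J_v[:, 1] = (10.5355,-4.0000,0.0000)
J_ω[:, 1] = z_1
entry J[1][1] = -4.0000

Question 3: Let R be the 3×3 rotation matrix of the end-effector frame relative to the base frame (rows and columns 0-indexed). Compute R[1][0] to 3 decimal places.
End-effector x-axis (col 0 of R) = (0.0000,-1.0000,0.0000)
R[1][0] = -1.0000

-1.000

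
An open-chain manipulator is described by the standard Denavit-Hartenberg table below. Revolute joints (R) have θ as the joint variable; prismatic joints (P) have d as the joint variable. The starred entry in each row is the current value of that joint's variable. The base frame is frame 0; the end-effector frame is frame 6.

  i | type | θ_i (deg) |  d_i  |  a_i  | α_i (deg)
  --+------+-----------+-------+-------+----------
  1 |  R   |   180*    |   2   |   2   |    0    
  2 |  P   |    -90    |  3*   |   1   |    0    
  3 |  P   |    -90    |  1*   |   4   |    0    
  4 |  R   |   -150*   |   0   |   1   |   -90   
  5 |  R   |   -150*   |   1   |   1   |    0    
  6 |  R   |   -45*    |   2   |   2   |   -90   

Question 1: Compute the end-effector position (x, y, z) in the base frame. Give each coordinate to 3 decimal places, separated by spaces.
after link 1: o_1 = (-2.0000, 0.0000, 2.0000)
after link 2: o_2 = (-2.0000, 1.0000, 5.0000)
after link 3: o_3 = (2.0000, 1.0000, 6.0000)
after link 4: o_4 = (1.1340, 0.5000, 6.0000)
after link 5: o_5 = (2.3840, 0.0670, 6.5000)
after link 6: o_6 = (5.0570, -0.6991, 5.9824)

5.057 -0.699 5.982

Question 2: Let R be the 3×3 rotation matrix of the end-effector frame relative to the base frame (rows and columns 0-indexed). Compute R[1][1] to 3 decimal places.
0.866

End-effector y-axis (col 1 of R) = (-0.5000,0.8660,-0.0000)
R[1][1] = 0.8660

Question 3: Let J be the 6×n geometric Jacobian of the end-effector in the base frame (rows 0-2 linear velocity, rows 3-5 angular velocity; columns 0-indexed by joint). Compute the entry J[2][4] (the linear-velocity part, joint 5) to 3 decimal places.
2.798

axis z_4 = (0.5000,-0.8660,0.0000); lever o_n−o_4 = (3.9230,-1.1991,-0.0176)
cross product → J_v[:, 4] = (0.0153,0.0088,2.7979)
J_ω[:, 4] = z_4
entry J[2][4] = 2.7979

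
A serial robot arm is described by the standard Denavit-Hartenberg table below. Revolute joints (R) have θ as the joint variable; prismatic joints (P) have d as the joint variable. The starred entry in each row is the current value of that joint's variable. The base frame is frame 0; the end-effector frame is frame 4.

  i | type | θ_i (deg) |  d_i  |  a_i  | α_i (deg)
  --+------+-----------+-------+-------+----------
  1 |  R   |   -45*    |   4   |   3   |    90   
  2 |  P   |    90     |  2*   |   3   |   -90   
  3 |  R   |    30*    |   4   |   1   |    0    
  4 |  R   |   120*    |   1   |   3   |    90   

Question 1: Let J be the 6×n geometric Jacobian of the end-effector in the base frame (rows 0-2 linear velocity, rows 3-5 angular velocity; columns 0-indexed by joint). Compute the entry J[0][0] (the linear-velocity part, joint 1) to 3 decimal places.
axis z_0 = ẑ; lever o_n−o_0 = (-1.4142,1.4142,5.2679)
cross product → J_v[:, 0] = (-1.4142,-1.4142,0.0000)
J_ω[:, 0] = z_0
entry J[0][0] = -1.4142

-1.414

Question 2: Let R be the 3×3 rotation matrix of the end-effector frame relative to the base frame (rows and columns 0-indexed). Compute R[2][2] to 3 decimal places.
End-effector z-axis (col 2 of R) = (0.6124,0.6124,0.5000)
R[2][2] = 0.5000

0.500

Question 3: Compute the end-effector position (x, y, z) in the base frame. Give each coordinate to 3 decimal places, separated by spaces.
-1.414 1.414 5.268

after link 1: o_1 = (2.1213, -2.1213, 4.0000)
after link 2: o_2 = (0.7071, -3.5355, 7.0000)
after link 3: o_3 = (-1.7678, -0.3536, 7.8660)
after link 4: o_4 = (-1.4142, 1.4142, 5.2679)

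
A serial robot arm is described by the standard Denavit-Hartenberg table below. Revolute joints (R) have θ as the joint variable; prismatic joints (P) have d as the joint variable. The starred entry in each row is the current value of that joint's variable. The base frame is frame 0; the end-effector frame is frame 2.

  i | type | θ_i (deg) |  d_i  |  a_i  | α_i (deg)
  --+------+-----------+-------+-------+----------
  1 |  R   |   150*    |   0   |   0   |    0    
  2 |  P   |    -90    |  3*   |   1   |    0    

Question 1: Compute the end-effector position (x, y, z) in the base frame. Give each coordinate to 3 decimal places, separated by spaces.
0.500 0.866 3.000

after link 1: o_1 = (0.0000, 0.0000, 0.0000)
after link 2: o_2 = (0.5000, 0.8660, 3.0000)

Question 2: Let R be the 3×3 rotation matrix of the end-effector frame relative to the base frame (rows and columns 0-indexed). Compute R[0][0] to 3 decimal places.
0.500

End-effector x-axis (col 0 of R) = (0.5000,0.8660,0.0000)
R[0][0] = 0.5000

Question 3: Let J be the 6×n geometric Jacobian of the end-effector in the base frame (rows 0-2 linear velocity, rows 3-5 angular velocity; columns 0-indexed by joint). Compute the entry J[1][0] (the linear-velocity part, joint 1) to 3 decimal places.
axis z_0 = ẑ; lever o_n−o_0 = (0.5000,0.8660,3.0000)
cross product → J_v[:, 0] = (-0.8660,0.5000,0.0000)
J_ω[:, 0] = z_0
entry J[1][0] = 0.5000

0.500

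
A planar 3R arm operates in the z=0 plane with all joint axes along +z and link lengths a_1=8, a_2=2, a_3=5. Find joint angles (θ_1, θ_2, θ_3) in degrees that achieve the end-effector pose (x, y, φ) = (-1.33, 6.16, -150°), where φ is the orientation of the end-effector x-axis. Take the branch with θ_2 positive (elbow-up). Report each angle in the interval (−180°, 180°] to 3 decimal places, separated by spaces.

wrist centre = target − a_3·(cos φ, sin φ) = (3.0001, 8.6600)
cos θ_2 = (83.9964−8²−2²)/(2·8·2) = 0.4999; θ_2 = 60.0075° (elbow-up)
β = atan2(8.6600,3.0001) = 70.8921°; ψ = atan2(1.7322,8.9998) = 10.8945°
θ_1 = β − ψ = 59.9977°
θ_3 = φ − θ_1 − θ_2 = 89.9948° (wrapped to (-180°,180°])

59.998 60.008 89.995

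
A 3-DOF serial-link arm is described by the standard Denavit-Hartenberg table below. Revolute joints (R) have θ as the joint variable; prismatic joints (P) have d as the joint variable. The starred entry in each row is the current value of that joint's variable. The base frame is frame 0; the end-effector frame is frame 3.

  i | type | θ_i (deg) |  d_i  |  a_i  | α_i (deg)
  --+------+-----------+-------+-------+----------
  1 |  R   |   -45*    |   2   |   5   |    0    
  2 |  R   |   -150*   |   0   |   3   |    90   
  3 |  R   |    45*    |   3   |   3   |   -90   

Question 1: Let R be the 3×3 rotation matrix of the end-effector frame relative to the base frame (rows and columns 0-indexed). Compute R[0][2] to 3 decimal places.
End-effector z-axis (col 2 of R) = (0.6830,-0.1830,0.7071)
R[0][2] = 0.6830

0.683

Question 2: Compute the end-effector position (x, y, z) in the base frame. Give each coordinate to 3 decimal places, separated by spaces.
after link 1: o_1 = (3.5355, -3.5355, 2.0000)
after link 2: o_2 = (0.6378, -2.7591, 2.0000)
after link 3: o_3 = (-0.6348, 0.6877, 4.1213)

-0.635 0.688 4.121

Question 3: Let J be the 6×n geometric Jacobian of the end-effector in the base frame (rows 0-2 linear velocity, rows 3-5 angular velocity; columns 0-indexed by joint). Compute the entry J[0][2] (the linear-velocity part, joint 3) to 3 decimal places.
2.049

axis z_2 = (0.2588,0.9659,0.0000); lever o_n−o_2 = (-1.2726,3.4468,2.1213)
cross product → J_v[:, 2] = (2.0490,-0.5490,2.1213)
J_ω[:, 2] = z_2
entry J[0][2] = 2.0490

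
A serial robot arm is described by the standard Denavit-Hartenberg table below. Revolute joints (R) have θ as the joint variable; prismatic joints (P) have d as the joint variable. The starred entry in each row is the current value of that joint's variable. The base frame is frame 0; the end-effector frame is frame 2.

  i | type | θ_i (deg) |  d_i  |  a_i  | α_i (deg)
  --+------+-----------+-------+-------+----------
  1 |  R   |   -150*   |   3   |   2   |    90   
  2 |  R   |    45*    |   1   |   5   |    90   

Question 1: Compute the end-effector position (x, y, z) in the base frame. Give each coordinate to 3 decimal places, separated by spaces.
-5.294 -1.902 6.536

after link 1: o_1 = (-1.7321, -1.0000, 3.0000)
after link 2: o_2 = (-5.2939, -1.9017, 6.5355)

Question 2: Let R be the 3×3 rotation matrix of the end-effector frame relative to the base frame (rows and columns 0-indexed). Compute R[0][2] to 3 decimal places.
-0.612

End-effector z-axis (col 2 of R) = (-0.6124,-0.3536,-0.7071)
R[0][2] = -0.6124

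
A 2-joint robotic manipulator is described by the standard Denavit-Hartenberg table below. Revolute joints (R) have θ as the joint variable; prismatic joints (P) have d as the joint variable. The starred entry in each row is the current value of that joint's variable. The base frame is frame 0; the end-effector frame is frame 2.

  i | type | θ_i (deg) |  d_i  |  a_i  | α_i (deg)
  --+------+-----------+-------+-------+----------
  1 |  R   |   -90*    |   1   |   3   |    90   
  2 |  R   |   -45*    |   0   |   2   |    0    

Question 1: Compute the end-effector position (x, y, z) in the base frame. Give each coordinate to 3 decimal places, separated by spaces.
after link 1: o_1 = (0.0000, -3.0000, 1.0000)
after link 2: o_2 = (0.0000, -4.4142, -0.4142)

0.000 -4.414 -0.414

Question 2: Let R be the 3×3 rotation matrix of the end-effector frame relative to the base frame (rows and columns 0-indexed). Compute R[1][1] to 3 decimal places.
End-effector y-axis (col 1 of R) = (0.0000,-0.7071,0.7071)
R[1][1] = -0.7071

-0.707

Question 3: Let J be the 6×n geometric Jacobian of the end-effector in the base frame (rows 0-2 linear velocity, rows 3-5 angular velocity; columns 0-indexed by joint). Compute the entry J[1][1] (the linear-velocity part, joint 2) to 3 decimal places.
-1.414

axis z_1 = (-1.0000,-0.0000,0.0000); lever o_n−o_1 = (0.0000,-1.4142,-1.4142)
cross product → J_v[:, 1] = (0.0000,-1.4142,1.4142)
J_ω[:, 1] = z_1
entry J[1][1] = -1.4142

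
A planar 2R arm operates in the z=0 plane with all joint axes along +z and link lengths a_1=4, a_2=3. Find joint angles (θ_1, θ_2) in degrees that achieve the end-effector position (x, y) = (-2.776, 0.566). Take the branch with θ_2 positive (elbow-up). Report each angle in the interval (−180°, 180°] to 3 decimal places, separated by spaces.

120.004 135.010

cos θ_2 = (8.0265−4²−3²)/(2·4·3) = -0.7072; θ_2 = 135.0098° (elbow-up)
β = atan2(0.5660,-2.7760) = 168.4759°; ψ = atan2(2.1210,1.8783) = 48.4719°
θ_1 = β − ψ = 120.0039°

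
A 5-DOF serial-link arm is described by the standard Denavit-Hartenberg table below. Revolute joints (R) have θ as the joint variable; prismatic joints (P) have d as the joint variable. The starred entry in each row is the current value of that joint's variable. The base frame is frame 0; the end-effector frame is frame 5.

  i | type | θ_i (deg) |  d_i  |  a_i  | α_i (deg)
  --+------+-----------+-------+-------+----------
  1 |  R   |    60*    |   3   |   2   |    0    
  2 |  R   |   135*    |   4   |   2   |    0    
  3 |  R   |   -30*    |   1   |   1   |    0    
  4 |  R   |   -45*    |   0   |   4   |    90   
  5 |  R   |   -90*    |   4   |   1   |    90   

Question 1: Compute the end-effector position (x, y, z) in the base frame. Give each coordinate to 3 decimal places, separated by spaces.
after link 1: o_1 = (1.0000, 1.7321, 3.0000)
after link 2: o_2 = (-0.9319, 1.2144, 7.0000)
after link 3: o_3 = (-1.8978, 1.4732, 8.0000)
after link 4: o_4 = (-3.8978, 4.9373, 8.0000)
after link 5: o_5 = (-0.4337, 6.9373, 7.0000)

-0.434 6.937 7.000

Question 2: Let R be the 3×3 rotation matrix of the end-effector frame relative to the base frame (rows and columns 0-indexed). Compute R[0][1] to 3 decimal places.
0.866

End-effector y-axis (col 1 of R) = (0.8660,0.5000,0.0000)
R[0][1] = 0.8660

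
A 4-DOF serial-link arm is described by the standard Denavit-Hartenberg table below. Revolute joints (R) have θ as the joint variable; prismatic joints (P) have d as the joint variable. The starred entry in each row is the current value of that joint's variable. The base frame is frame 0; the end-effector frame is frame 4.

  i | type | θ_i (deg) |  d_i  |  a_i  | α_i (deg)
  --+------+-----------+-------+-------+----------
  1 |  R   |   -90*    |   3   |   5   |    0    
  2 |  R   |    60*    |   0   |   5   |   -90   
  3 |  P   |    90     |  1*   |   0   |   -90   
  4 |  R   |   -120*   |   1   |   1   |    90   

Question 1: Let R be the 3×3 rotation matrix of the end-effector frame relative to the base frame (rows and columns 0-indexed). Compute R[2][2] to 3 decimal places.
0.866

End-effector z-axis (col 2 of R) = (-0.2500,-0.4330,0.8660)
R[2][2] = 0.8660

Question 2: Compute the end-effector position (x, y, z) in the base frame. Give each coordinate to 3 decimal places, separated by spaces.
4.397 -5.384 3.500

after link 1: o_1 = (0.0000, -5.0000, 3.0000)
after link 2: o_2 = (4.3301, -7.5000, 3.0000)
after link 3: o_3 = (4.8301, -6.6340, 3.0000)
after link 4: o_4 = (4.3971, -5.3840, 3.5000)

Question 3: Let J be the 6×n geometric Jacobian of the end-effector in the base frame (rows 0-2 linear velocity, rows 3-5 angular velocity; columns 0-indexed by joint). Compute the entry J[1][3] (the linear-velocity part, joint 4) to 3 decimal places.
axis z_3 = (-0.8660,0.5000,-0.0000); lever o_n−o_3 = (-0.4330,1.2500,0.5000)
cross product → J_v[:, 3] = (0.2500,0.4330,-0.8660)
J_ω[:, 3] = z_3
entry J[1][3] = 0.4330

0.433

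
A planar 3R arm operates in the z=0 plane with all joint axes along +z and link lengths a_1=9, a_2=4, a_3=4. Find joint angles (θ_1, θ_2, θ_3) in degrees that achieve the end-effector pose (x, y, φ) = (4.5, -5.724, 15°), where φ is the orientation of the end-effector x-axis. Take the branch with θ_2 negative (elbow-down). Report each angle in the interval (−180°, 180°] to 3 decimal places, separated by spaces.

-59.999 -134.995 -150.006

wrist centre = target − a_3·(cos φ, sin φ) = (0.6363, -6.7593)
cos θ_2 = (46.0927−9²−4²)/(2·9·4) = -0.7070; θ_2 = -134.9951° (elbow-down)
β = atan2(-6.7593,0.6363) = -84.6222°; ψ = atan2(-2.8287,6.1718) = -24.6230°
θ_1 = β − ψ = -59.9992°
θ_3 = φ − θ_1 − θ_2 = -150.0057° (wrapped to (-180°,180°])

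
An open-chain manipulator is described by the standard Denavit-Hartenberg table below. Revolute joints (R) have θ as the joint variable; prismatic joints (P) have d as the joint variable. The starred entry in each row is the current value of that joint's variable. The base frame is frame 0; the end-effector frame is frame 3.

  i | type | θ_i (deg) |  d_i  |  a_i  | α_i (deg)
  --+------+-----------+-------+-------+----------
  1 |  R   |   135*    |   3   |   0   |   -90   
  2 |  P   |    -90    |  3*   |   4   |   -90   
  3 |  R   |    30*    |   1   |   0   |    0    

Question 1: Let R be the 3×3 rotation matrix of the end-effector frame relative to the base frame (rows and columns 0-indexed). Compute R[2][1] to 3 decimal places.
-0.500

End-effector y-axis (col 1 of R) = (0.6124,0.6124,-0.5000)
R[2][1] = -0.5000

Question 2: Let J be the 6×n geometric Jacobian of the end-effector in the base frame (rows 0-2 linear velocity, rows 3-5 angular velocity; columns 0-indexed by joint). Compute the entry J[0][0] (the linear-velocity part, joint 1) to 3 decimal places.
axis z_0 = ẑ; lever o_n−o_0 = (-2.8284,-1.4142,7.0000)
cross product → J_v[:, 0] = (1.4142,-2.8284,0.0000)
J_ω[:, 0] = z_0
entry J[0][0] = 1.4142

1.414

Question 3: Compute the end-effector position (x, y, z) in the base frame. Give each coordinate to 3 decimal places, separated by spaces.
after link 1: o_1 = (0.0000, 0.0000, 3.0000)
after link 2: o_2 = (-2.1213, -2.1213, 7.0000)
after link 3: o_3 = (-2.8284, -1.4142, 7.0000)

-2.828 -1.414 7.000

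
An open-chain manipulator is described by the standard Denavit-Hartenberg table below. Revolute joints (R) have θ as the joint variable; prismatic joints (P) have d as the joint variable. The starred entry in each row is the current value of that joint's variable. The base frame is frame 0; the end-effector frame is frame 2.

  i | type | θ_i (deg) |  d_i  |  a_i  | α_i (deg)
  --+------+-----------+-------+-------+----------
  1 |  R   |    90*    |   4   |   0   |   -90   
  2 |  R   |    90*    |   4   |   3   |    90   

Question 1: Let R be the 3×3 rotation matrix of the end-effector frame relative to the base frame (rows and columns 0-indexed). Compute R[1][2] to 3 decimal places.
1.000

End-effector z-axis (col 2 of R) = (0.0000,1.0000,0.0000)
R[1][2] = 1.0000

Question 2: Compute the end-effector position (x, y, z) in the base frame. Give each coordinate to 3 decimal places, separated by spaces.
after link 1: o_1 = (0.0000, 0.0000, 4.0000)
after link 2: o_2 = (-4.0000, 0.0000, 1.0000)

-4.000 0.000 1.000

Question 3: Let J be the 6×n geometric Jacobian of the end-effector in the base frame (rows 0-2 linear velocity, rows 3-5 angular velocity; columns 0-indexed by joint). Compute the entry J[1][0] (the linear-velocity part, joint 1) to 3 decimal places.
axis z_0 = ẑ; lever o_n−o_0 = (-4.0000,0.0000,1.0000)
cross product → J_v[:, 0] = (-0.0000,-4.0000,0.0000)
J_ω[:, 0] = z_0
entry J[1][0] = -4.0000

-4.000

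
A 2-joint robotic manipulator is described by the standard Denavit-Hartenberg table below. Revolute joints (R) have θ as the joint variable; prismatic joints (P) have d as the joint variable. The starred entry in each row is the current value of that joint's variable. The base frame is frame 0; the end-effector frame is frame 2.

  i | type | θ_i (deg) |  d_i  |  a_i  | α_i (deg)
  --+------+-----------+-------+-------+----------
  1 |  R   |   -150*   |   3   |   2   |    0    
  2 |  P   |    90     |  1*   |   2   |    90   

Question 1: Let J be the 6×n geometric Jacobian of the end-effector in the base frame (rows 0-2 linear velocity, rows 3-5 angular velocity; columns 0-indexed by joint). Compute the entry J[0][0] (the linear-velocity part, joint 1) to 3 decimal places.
2.732

axis z_0 = ẑ; lever o_n−o_0 = (-0.7321,-2.7321,4.0000)
cross product → J_v[:, 0] = (2.7321,-0.7321,0.0000)
J_ω[:, 0] = z_0
entry J[0][0] = 2.7321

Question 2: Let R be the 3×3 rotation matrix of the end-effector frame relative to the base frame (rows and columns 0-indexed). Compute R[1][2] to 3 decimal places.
-0.500

End-effector z-axis (col 2 of R) = (-0.8660,-0.5000,0.0000)
R[1][2] = -0.5000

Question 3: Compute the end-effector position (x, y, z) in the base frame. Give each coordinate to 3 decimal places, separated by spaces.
-0.732 -2.732 4.000

after link 1: o_1 = (-1.7321, -1.0000, 3.0000)
after link 2: o_2 = (-0.7321, -2.7321, 4.0000)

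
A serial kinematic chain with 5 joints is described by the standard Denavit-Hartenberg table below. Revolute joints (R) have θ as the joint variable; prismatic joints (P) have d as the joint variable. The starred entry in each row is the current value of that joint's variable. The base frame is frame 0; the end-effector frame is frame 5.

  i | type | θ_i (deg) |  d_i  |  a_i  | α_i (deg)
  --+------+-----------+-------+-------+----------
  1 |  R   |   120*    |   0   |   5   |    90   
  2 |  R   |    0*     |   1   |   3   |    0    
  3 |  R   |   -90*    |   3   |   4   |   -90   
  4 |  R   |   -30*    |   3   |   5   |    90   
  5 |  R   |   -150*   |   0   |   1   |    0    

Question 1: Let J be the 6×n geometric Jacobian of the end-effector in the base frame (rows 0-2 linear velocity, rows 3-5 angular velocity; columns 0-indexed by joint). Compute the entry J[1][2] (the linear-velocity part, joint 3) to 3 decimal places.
6.565

axis z_2 = (0.8660,0.5000,0.0000); lever o_n−o_2 = (3.1381,4.6986,-7.5801)
cross product → J_v[:, 2] = (-3.7901,6.5646,2.5000)
J_ω[:, 2] = z_2
entry J[1][2] = 6.5646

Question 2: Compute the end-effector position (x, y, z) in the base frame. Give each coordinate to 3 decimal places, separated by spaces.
0.004 12.127 -7.580

after link 1: o_1 = (-2.5000, 4.3301, 0.0000)
after link 2: o_2 = (-3.1340, 7.4282, 0.0000)
after link 3: o_3 = (-0.5359, 8.9282, -4.0000)
after link 4: o_4 = (0.1292, 12.7763, -8.3301)
after link 5: o_5 = (0.0042, 12.1268, -7.5801)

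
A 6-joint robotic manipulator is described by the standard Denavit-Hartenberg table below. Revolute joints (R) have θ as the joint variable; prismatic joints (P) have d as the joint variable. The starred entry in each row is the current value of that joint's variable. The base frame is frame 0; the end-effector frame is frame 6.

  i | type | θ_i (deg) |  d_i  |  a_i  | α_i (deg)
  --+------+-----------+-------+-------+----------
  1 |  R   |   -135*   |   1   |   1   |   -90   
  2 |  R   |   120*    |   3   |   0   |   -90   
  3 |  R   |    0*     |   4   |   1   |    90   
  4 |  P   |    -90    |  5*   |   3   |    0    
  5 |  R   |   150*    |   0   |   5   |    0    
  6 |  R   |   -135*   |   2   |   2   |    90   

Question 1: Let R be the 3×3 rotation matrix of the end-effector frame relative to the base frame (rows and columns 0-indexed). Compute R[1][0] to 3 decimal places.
-0.500

End-effector x-axis (col 0 of R) = (-0.5000,-0.5000,-0.7071)
R[1][0] = -0.5000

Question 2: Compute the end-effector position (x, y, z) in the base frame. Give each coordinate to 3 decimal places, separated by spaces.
9.865 -4.277 -0.780

after link 1: o_1 = (-0.7071, -0.7071, 1.0000)
after link 2: o_2 = (1.4142, -2.8284, 1.0000)
after link 3: o_3 = (4.2173, -0.0254, 2.1340)
after link 4: o_4 = (5.9157, -5.3980, 0.6340)
after link 5: o_5 = (9.4512, -1.8625, 0.6340)
after link 6: o_6 = (9.8654, -4.2767, -0.7802)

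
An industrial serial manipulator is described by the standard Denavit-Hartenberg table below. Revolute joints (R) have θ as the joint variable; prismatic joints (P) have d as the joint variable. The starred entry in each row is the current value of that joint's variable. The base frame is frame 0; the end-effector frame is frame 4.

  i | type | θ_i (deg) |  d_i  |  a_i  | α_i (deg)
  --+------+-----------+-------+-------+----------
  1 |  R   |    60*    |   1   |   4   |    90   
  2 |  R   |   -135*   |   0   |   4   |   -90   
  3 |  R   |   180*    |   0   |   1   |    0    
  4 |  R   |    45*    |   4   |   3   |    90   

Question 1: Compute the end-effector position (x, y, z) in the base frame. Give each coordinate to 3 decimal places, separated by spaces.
4.941 4.315 -2.450

after link 1: o_1 = (2.0000, 3.4641, 1.0000)
after link 2: o_2 = (0.5858, 1.0146, -1.8284)
after link 3: o_3 = (0.9393, 1.6270, -1.1213)
after link 4: o_4 = (4.9407, 4.3149, -2.4497)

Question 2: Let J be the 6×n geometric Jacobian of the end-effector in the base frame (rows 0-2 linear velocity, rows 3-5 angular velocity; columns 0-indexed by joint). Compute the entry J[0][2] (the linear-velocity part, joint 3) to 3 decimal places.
axis z_2 = (0.3536,0.6124,-0.7071); lever o_n−o_2 = (4.3549,3.3002,-0.6213)
cross product → J_v[:, 2] = (1.9531,-2.8597,-1.5000)
J_ω[:, 2] = z_2
entry J[0][2] = 1.9531

1.953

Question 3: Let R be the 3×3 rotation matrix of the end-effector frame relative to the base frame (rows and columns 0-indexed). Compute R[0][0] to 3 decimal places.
0.862

End-effector x-axis (col 0 of R) = (0.8624,0.0795,0.5000)
R[0][0] = 0.8624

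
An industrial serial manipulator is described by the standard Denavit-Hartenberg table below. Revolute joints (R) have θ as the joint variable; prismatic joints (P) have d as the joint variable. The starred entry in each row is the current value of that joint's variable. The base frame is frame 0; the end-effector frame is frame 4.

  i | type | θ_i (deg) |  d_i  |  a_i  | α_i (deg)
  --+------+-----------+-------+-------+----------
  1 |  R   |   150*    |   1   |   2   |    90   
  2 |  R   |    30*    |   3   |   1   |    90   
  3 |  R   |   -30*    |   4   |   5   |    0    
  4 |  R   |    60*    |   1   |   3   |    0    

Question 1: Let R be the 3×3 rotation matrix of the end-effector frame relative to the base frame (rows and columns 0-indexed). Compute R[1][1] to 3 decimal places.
0.533

End-effector y-axis (col 1 of R) = (0.8080,0.5335,-0.2500)
R[1][1] = 0.5335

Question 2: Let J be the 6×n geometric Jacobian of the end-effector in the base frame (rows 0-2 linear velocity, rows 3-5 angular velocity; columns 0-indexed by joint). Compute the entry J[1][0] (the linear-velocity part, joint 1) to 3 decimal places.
axis z_0 = ẑ; lever o_n−o_0 = (-8.8433,7.4151,0.6340)
cross product → J_v[:, 0] = (-7.4151,-8.8433,0.0000)
J_ω[:, 0] = z_0
entry J[1][0] = -8.8433

-8.843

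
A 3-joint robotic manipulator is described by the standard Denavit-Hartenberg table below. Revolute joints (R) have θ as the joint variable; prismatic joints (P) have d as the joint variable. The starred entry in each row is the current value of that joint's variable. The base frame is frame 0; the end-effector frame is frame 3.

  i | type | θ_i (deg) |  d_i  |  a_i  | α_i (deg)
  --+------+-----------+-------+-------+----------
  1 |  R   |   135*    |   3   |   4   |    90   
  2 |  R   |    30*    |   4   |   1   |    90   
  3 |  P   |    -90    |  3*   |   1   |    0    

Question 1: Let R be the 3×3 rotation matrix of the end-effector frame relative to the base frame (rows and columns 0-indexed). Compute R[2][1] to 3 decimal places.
0.500

End-effector y-axis (col 1 of R) = (-0.6124,0.6124,0.5000)
R[2][1] = 0.5000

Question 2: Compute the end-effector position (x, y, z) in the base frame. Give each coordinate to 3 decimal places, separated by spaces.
-2.380 6.623 0.902

after link 1: o_1 = (-2.8284, 2.8284, 3.0000)
after link 2: o_2 = (-0.6124, 6.2692, 3.5000)
after link 3: o_3 = (-2.3801, 6.6228, 0.9019)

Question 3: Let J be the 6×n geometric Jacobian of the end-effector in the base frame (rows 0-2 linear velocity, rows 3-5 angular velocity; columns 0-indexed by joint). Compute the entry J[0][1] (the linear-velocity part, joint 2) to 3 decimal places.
axis z_1 = (0.7071,0.7071,0.0000); lever o_n−o_1 = (0.4483,3.7944,-2.0981)
cross product → J_v[:, 1] = (-1.4836,1.4836,2.3660)
J_ω[:, 1] = z_1
entry J[0][1] = -1.4836

-1.484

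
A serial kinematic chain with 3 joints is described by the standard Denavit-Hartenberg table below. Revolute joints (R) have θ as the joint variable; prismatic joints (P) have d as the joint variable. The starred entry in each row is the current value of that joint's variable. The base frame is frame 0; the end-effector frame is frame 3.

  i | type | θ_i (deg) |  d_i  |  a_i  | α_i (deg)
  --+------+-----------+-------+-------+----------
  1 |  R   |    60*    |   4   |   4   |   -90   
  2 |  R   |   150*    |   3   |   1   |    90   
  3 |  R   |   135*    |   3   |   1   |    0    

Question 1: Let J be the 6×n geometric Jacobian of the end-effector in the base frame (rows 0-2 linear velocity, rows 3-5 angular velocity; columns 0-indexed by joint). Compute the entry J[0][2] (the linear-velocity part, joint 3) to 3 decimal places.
axis z_2 = (0.2500,0.4330,-0.8660); lever o_n−o_2 = (0.4438,2.1829,-2.2445)
cross product → J_v[:, 2] = (0.9186,0.1768,0.3536)
J_ω[:, 2] = z_2
entry J[0][2] = 0.9186

0.919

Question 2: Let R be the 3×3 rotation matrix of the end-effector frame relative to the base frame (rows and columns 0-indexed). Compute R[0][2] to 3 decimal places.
0.250

End-effector z-axis (col 2 of R) = (0.2500,0.4330,-0.8660)
R[0][2] = 0.2500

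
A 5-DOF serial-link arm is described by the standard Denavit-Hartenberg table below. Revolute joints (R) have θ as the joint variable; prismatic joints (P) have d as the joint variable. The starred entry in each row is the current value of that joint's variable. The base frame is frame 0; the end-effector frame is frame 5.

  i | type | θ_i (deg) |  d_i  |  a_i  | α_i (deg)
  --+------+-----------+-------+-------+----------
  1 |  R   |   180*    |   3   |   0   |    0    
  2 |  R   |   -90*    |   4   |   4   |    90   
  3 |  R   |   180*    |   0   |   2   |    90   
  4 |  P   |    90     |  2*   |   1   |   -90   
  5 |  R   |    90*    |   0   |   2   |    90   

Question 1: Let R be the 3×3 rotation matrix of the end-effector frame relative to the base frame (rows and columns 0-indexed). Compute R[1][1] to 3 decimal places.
End-effector y-axis (col 1 of R) = (0.0000,1.0000,-0.0000)
R[1][1] = 1.0000

1.000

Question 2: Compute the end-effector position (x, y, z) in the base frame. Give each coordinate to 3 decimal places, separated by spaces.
1.000 2.000 7.000

after link 1: o_1 = (0.0000, 0.0000, 3.0000)
after link 2: o_2 = (0.0000, 4.0000, 7.0000)
after link 3: o_3 = (0.0000, 2.0000, 7.0000)
after link 4: o_4 = (1.0000, 2.0000, 9.0000)
after link 5: o_5 = (1.0000, 2.0000, 7.0000)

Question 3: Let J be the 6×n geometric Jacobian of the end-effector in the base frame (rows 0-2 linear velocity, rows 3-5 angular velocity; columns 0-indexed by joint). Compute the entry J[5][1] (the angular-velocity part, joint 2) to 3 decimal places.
1.000

axis z_1 = (0.0000,0.0000,1.0000); lever o_n−o_1 = (1.0000,2.0000,4.0000)
cross product → J_v[:, 1] = (-2.0000,1.0000,0.0000)
J_ω[:, 1] = z_1
entry J[5][1] = 1.0000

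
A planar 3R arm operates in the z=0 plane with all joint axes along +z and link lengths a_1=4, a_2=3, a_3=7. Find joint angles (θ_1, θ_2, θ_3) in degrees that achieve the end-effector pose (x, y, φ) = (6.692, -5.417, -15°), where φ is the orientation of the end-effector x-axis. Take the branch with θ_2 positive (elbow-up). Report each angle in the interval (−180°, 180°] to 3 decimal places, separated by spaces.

wrist centre = target − a_3·(cos φ, sin φ) = (-0.0695, -3.6053)
cos θ_2 = (13.0028−4²−3²)/(2·4·3) = -0.4999; θ_2 = 119.9923° (elbow-up)
β = atan2(-3.6053,-0.0695) = -91.1041°; ψ = atan2(2.5983,2.5003) = 46.1003°
θ_1 = β − ψ = -137.2044°
θ_3 = φ − θ_1 − θ_2 = 2.2121° (wrapped to (-180°,180°])

-137.204 119.992 2.212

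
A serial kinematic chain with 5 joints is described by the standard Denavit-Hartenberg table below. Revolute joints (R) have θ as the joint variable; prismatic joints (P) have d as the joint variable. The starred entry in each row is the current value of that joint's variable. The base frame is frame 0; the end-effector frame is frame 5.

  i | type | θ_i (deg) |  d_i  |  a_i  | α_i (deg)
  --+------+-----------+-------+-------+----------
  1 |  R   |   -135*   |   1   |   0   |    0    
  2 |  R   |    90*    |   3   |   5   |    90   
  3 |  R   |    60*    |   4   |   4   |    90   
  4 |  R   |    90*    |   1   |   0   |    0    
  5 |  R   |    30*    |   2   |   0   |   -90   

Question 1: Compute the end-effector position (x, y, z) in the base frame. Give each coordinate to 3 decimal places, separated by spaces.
3.958 -9.615 5.964

after link 1: o_1 = (0.0000, 0.0000, 1.0000)
after link 2: o_2 = (3.5355, -3.5355, 4.0000)
after link 3: o_3 = (2.1213, -7.7782, 7.4641)
after link 4: o_4 = (2.7337, -8.3905, 6.9641)
after link 5: o_5 = (3.9584, -9.6153, 5.9641)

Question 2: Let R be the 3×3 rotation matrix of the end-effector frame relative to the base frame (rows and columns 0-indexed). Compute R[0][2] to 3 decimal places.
0.047

End-effector z-axis (col 2 of R) = (0.0474,0.6597,-0.7500)
R[0][2] = 0.0474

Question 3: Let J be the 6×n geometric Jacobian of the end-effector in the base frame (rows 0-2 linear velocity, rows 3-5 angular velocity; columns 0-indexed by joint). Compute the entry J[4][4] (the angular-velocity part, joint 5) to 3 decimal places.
axis z_4 = (0.6124,-0.6124,-0.5000); lever o_n−o_4 = (1.2247,-1.2247,-1.0000)
cross product → J_v[:, 4] = (-0.0000,-0.0000,-0.0000)
J_ω[:, 4] = z_4
entry J[4][4] = -0.6124

-0.612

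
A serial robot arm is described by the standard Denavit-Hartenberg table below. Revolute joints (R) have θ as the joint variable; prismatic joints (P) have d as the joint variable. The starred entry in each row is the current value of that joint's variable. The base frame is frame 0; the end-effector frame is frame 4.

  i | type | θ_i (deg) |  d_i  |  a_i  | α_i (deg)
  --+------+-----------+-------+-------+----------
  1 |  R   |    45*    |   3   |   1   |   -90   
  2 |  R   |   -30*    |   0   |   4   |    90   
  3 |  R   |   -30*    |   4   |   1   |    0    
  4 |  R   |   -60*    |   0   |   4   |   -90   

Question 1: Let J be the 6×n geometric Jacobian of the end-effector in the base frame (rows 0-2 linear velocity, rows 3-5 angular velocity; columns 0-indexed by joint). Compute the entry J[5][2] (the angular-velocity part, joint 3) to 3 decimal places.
0.866

axis z_2 = (-0.3536,-0.3536,0.8660); lever o_n−o_2 = (2.2981,-4.0659,3.8971)
cross product → J_v[:, 2] = (2.1433,3.3680,2.2500)
J_ω[:, 2] = z_2
entry J[5][2] = 0.8660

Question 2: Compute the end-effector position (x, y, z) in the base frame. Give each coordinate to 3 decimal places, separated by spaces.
5.455 -0.909 8.897

after link 1: o_1 = (0.7071, 0.7071, 3.0000)
after link 2: o_2 = (3.1566, 3.1566, 5.0000)
after link 3: o_3 = (2.6263, 1.9192, 8.8971)
after link 4: o_4 = (5.4547, -0.9093, 8.8971)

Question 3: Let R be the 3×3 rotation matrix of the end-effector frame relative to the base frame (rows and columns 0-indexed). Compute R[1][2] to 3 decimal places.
0.612

End-effector z-axis (col 2 of R) = (0.6124,0.6124,0.5000)
R[1][2] = 0.6124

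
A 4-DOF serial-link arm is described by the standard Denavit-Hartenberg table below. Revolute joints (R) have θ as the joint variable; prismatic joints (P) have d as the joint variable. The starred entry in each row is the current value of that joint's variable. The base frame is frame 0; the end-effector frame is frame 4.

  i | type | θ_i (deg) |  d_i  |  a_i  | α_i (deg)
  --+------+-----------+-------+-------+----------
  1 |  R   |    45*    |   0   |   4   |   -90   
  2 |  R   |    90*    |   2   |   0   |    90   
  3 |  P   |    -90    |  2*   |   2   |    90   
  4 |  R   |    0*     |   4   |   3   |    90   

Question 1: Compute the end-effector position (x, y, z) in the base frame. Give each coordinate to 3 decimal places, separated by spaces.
after link 1: o_1 = (2.8284, 2.8284, 0.0000)
after link 2: o_2 = (1.4142, 4.2426, 0.0000)
after link 3: o_3 = (4.2426, 4.2426, 0.0000)
after link 4: o_4 = (6.3640, 2.1213, 4.0000)

6.364 2.121 4.000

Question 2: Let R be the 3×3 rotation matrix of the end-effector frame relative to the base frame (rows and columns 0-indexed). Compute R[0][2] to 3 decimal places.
-0.707

End-effector z-axis (col 2 of R) = (-0.7071,-0.7071,0.0000)
R[0][2] = -0.7071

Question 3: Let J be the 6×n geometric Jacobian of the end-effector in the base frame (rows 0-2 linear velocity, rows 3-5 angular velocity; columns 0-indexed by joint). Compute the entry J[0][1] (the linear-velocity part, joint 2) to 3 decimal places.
axis z_1 = (-0.7071,0.7071,0.0000); lever o_n−o_1 = (3.5355,-0.7071,4.0000)
cross product → J_v[:, 1] = (2.8284,2.8284,-2.0000)
J_ω[:, 1] = z_1
entry J[0][1] = 2.8284

2.828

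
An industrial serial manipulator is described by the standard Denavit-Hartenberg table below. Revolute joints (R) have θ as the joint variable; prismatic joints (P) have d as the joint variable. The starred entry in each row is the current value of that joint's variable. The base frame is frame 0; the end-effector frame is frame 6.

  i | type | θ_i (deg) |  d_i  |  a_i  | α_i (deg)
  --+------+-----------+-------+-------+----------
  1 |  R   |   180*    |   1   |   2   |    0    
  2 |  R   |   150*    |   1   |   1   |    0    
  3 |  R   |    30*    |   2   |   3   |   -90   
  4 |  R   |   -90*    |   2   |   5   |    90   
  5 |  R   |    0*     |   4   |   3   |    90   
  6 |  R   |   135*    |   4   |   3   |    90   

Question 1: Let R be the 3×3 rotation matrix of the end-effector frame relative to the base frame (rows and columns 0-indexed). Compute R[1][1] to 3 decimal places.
-1.000

End-effector y-axis (col 1 of R) = (-0.0000,-1.0000,-0.0000)
R[1][1] = -1.0000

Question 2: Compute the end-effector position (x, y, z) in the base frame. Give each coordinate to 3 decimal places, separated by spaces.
-4.255 -2.500 9.879

after link 1: o_1 = (-2.0000, 0.0000, 1.0000)
after link 2: o_2 = (-1.1340, -0.5000, 2.0000)
after link 3: o_3 = (1.8660, -0.5000, 4.0000)
after link 4: o_4 = (1.8660, 1.5000, 9.0000)
after link 5: o_5 = (-2.1340, 1.5000, 12.0000)
after link 6: o_6 = (-4.2553, -2.5000, 9.8787)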